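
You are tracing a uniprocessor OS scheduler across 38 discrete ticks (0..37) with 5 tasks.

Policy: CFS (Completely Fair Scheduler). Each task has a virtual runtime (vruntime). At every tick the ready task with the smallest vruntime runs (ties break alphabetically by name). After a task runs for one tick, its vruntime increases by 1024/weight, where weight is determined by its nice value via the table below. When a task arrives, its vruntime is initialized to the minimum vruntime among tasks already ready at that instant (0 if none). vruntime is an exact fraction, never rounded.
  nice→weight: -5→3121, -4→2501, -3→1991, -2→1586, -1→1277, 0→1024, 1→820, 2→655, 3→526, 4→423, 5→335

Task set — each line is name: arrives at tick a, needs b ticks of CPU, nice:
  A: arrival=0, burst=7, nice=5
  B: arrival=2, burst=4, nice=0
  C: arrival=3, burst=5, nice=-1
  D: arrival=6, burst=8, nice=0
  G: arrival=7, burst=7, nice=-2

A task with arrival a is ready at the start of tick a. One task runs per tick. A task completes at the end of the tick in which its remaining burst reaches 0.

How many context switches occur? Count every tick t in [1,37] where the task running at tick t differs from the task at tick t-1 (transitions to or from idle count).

context switches = 24

t=0: vr[A=0] → run A
t=1: vr[A=1024/335] → run A
t=2: vr[A=2048/335 B=2048/335] → run A
t=3: vr[A=3072/335 B=2048/335 C=2048/335] → run B
t=4: vr[A=3072/335 B=2383/335 C=2048/335] → run C
t=5: vr[A=3072/335 B=2383/335 C=2958336/427795] → run C
t=6: vr[A=3072/335 B=2383/335 C=3301376/427795 D=2383/335] → run B
t=7: vr[A=3072/335 B=2718/335 C=3301376/427795 D=2383/335 G=2383/335] → run D
t=8: vr[A=3072/335 B=2718/335 C=3301376/427795 D=2718/335 G=2383/335] → run G
t=9: vr[A=3072/335 B=2718/335 C=3301376/427795 D=2718/335 G=2061239/265655] → run C
t=10: vr[A=3072/335 B=2718/335 C=3644416/427795 D=2718/335 G=2061239/265655] → run G
t=11: vr[A=3072/335 B=2718/335 C=3644416/427795 D=2718/335 G=2232759/265655] → run B
t=12: vr[A=3072/335 B=3053/335 C=3644416/427795 D=2718/335 G=2232759/265655] → run D
t=13: vr[A=3072/335 B=3053/335 C=3644416/427795 D=3053/335 G=2232759/265655] → run G
t=14: vr[A=3072/335 B=3053/335 C=3644416/427795 D=3053/335 G=2404279/265655] → run C
t=15: vr[A=3072/335 B=3053/335 C=3987456/427795 D=3053/335 G=2404279/265655] → run G
t=16: vr[A=3072/335 B=3053/335 C=3987456/427795 D=3053/335 G=2575799/265655] → run B
t=17: vr[A=3072/335 C=3987456/427795 D=3053/335 G=2575799/265655] → run D
t=18: vr[A=3072/335 C=3987456/427795 D=3388/335 G=2575799/265655] → run A
t=19: vr[A=4096/335 C=3987456/427795 D=3388/335 G=2575799/265655] → run C
t=20: vr[A=4096/335 D=3388/335 G=2575799/265655] → run G
t=21: vr[A=4096/335 D=3388/335 G=2747319/265655] → run D
t=22: vr[A=4096/335 D=3723/335 G=2747319/265655] → run G
t=23: vr[A=4096/335 D=3723/335 G=2918839/265655] → run G
t=24: vr[A=4096/335 D=3723/335] → run D
t=25: vr[A=4096/335 D=4058/335] → run D
t=26: vr[A=4096/335 D=4393/335] → run A
t=27: vr[A=1024/67 D=4393/335] → run D
t=28: vr[A=1024/67 D=4728/335] → run D
t=29: vr[A=1024/67] → run A
t=30: vr[A=6144/335] → run A
t=31: (idle)
t=32: (idle)
t=33: (idle)
t=34: (idle)
t=35: (idle)
t=36: (idle)
t=37: (idle)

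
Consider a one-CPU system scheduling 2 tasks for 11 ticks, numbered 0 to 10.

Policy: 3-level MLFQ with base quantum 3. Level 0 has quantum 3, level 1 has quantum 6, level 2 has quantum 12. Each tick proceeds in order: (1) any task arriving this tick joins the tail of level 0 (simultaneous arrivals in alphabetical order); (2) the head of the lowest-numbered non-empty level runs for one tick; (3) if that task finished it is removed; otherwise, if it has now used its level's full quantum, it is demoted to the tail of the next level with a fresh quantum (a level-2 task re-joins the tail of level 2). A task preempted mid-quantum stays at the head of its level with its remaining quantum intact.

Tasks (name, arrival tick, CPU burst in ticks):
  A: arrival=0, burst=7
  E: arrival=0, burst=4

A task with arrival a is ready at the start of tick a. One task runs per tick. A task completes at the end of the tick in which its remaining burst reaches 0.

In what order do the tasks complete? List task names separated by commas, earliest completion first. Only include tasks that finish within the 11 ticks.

t=0: L0/L1/L2 = AE/-/- → run A
t=1: L0/L1/L2 = AE/-/- → run A
t=2: L0/L1/L2 = AE/-/- → run A
t=3: L0/L1/L2 = E/A/- → run E
t=4: L0/L1/L2 = E/A/- → run E
t=5: L0/L1/L2 = E/A/- → run E
t=6: L0/L1/L2 = -/AE/- → run A
t=7: L0/L1/L2 = -/AE/- → run A
t=8: L0/L1/L2 = -/AE/- → run A
t=9: L0/L1/L2 = -/AE/- → run A
t=10: L0/L1/L2 = -/E/- → run E

completion order = A, E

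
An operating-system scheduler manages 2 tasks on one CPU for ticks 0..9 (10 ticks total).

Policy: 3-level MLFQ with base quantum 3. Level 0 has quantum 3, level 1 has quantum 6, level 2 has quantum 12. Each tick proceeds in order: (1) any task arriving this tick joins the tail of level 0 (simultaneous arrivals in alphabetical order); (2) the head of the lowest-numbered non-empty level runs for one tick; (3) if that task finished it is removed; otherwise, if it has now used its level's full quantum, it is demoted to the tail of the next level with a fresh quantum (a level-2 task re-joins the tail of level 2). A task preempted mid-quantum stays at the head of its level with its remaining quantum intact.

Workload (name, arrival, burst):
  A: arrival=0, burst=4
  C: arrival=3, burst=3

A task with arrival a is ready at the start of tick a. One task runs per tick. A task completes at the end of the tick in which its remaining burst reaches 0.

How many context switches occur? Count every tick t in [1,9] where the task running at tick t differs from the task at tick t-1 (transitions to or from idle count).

context switches = 3

t=0: L0/L1/L2 = A/-/- → run A
t=1: L0/L1/L2 = A/-/- → run A
t=2: L0/L1/L2 = A/-/- → run A
t=3: L0/L1/L2 = C/A/- → run C
t=4: L0/L1/L2 = C/A/- → run C
t=5: L0/L1/L2 = C/A/- → run C
t=6: L0/L1/L2 = -/A/- → run A
t=7: (idle)
t=8: (idle)
t=9: (idle)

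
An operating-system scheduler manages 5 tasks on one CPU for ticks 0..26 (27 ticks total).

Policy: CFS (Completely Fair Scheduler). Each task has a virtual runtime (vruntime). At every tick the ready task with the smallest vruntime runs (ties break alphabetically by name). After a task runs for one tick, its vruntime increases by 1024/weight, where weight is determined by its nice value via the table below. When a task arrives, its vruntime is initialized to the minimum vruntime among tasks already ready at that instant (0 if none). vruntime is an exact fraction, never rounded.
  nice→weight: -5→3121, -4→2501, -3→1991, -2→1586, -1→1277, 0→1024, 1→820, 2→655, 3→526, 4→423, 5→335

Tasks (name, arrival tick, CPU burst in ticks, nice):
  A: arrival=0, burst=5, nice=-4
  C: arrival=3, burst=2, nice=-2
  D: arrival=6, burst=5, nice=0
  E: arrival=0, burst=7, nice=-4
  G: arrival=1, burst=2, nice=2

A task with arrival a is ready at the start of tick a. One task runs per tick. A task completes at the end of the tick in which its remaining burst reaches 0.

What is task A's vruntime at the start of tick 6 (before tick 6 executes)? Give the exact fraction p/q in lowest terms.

vruntime(A, start of tick 6) = 2048/2501

t=0: vr[A=0 E=0] → run A
t=1: vr[A=1024/2501 E=0 G=0] → run E
t=2: vr[A=1024/2501 E=1024/2501 G=0] → run G
t=3: vr[A=1024/2501 C=1024/2501 E=1024/2501 G=1024/655] → run A
t=4: vr[A=2048/2501 C=1024/2501 E=1024/2501 G=1024/655] → run C
t=5: vr[A=2048/2501 C=34304/32513 E=1024/2501 G=1024/655] → run E
t=6: vr[A=2048/2501 C=34304/32513 D=2048/2501 E=2048/2501 G=1024/655] → run A
t=7: vr[A=3072/2501 C=34304/32513 D=2048/2501 E=2048/2501 G=1024/655] → run D
t=8: vr[A=3072/2501 C=34304/32513 D=4549/2501 E=2048/2501 G=1024/655] → run E
t=9: vr[A=3072/2501 C=34304/32513 D=4549/2501 E=3072/2501 G=1024/655] → run C
t=10: vr[A=3072/2501 D=4549/2501 E=3072/2501 G=1024/655] → run A
t=11: vr[A=4096/2501 D=4549/2501 E=3072/2501 G=1024/655] → run E
t=12: vr[A=4096/2501 D=4549/2501 E=4096/2501 G=1024/655] → run G
t=13: vr[A=4096/2501 D=4549/2501 E=4096/2501] → run A
t=14: vr[D=4549/2501 E=4096/2501] → run E
t=15: vr[D=4549/2501 E=5120/2501] → run D
t=16: vr[D=7050/2501 E=5120/2501] → run E
t=17: vr[D=7050/2501 E=6144/2501] → run E
t=18: vr[D=7050/2501] → run D
t=19: vr[D=9551/2501] → run D
t=20: vr[D=12052/2501] → run D
t=21: (idle)
t=22: (idle)
t=23: (idle)
t=24: (idle)
t=25: (idle)
t=26: (idle)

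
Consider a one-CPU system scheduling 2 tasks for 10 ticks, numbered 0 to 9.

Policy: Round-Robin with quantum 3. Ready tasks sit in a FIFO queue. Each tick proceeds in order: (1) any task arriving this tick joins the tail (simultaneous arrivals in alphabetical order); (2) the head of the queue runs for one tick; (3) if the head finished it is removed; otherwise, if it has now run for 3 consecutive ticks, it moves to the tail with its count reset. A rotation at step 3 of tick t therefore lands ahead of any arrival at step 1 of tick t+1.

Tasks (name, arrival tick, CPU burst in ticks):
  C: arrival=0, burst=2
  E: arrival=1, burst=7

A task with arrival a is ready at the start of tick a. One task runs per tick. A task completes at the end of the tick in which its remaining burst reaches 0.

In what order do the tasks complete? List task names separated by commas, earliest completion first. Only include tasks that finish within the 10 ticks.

t=0: queue=[C] q_used=0 → run C
t=1: queue=[C,E] q_used=1 → run C
t=2: queue=[E] q_used=0 → run E
t=3: queue=[E] q_used=1 → run E
t=4: queue=[E] q_used=2 → run E
t=5: queue=[E] q_used=0 → run E
t=6: queue=[E] q_used=1 → run E
t=7: queue=[E] q_used=2 → run E
t=8: queue=[E] q_used=0 → run E
t=9: (idle)

completion order = C, E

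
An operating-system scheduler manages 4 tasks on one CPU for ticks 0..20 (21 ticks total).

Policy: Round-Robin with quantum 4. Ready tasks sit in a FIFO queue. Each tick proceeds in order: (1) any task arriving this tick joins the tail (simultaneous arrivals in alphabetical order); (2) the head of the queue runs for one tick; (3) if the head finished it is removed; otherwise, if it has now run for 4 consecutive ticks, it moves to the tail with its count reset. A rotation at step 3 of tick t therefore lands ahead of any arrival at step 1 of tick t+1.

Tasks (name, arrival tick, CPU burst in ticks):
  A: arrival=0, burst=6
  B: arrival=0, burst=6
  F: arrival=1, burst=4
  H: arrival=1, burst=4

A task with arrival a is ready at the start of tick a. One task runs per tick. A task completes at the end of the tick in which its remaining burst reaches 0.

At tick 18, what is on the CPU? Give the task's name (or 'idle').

t=0: queue=[A,B] q_used=0 → run A
t=1: queue=[A,B,F,H] q_used=1 → run A
t=2: queue=[A,B,F,H] q_used=2 → run A
t=3: queue=[A,B,F,H] q_used=3 → run A
t=4: queue=[B,F,H,A] q_used=0 → run B
t=5: queue=[B,F,H,A] q_used=1 → run B
t=6: queue=[B,F,H,A] q_used=2 → run B
t=7: queue=[B,F,H,A] q_used=3 → run B
t=8: queue=[F,H,A,B] q_used=0 → run F
t=9: queue=[F,H,A,B] q_used=1 → run F
t=10: queue=[F,H,A,B] q_used=2 → run F
t=11: queue=[F,H,A,B] q_used=3 → run F
t=12: queue=[H,A,B] q_used=0 → run H
t=13: queue=[H,A,B] q_used=1 → run H
t=14: queue=[H,A,B] q_used=2 → run H
t=15: queue=[H,A,B] q_used=3 → run H
t=16: queue=[A,B] q_used=0 → run A
t=17: queue=[A,B] q_used=1 → run A
t=18: queue=[B] q_used=0 → run B
t=19: queue=[B] q_used=1 → run B
t=20: (idle)

running at tick 18 = B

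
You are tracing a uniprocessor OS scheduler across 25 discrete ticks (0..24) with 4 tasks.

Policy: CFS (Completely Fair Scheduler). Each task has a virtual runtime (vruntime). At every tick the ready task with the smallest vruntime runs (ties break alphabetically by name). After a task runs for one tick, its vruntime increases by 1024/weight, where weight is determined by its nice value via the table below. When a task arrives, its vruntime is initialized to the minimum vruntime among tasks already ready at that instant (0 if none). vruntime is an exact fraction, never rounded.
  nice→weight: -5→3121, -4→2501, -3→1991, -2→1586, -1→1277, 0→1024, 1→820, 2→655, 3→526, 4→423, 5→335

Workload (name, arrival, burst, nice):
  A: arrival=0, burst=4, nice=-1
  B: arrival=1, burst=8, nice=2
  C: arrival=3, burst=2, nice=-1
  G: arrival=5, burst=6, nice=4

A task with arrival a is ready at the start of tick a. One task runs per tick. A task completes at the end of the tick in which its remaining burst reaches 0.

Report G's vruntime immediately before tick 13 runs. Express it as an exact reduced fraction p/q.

vruntime(G, start of tick 13) = 2549868544/353812005

t=0: vr[A=0] → run A
t=1: vr[A=1024/1277 B=1024/1277] → run A
t=2: vr[A=2048/1277 B=1024/1277] → run B
t=3: vr[A=2048/1277 B=1978368/836435 C=2048/1277] → run A
t=4: vr[A=3072/1277 B=1978368/836435 C=2048/1277] → run C
t=5: vr[A=3072/1277 B=1978368/836435 C=3072/1277 G=1978368/836435] → run B
t=6: vr[A=3072/1277 B=3286016/836435 C=3072/1277 G=1978368/836435] → run G
t=7: vr[A=3072/1277 B=3286016/836435 C=3072/1277 G=1693359104/353812005] → run A
t=8: vr[B=3286016/836435 C=3072/1277 G=1693359104/353812005] → run C
t=9: vr[B=3286016/836435 G=1693359104/353812005] → run B
t=10: vr[B=4593664/836435 G=1693359104/353812005] → run G
t=11: vr[B=4593664/836435 G=2549868544/353812005] → run B
t=12: vr[B=5901312/836435 G=2549868544/353812005] → run B
t=13: vr[B=1441792/167287 G=2549868544/353812005] → run G
t=14: vr[B=1441792/167287 G=1135459328/117937335] → run B
t=15: vr[B=8516608/836435 G=1135459328/117937335] → run G
t=16: vr[B=8516608/836435 G=4262887424/353812005] → run B
t=17: vr[B=9824256/836435 G=4262887424/353812005] → run B
t=18: vr[G=4262887424/353812005] → run G
t=19: vr[G=5119396864/353812005] → run G
t=20: (idle)
t=21: (idle)
t=22: (idle)
t=23: (idle)
t=24: (idle)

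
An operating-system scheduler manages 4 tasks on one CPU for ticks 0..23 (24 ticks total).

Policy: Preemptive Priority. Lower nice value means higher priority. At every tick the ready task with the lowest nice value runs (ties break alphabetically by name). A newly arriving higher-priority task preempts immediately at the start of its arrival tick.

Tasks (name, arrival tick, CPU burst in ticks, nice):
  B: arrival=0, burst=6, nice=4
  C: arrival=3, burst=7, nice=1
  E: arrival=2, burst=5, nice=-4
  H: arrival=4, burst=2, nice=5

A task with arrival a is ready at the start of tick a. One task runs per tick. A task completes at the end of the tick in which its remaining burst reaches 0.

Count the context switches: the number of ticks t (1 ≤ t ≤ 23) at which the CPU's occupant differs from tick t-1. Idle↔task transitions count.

t=0: ready={B} → run B
t=1: ready={B} → run B
t=2: ready={B,E} → run E
t=3: ready={B,C,E} → run E
t=4: ready={B,C,E,H} → run E
t=5: ready={B,C,E,H} → run E
t=6: ready={B,C,E,H} → run E
t=7: ready={B,C,H} → run C
t=8: ready={B,C,H} → run C
t=9: ready={B,C,H} → run C
t=10: ready={B,C,H} → run C
t=11: ready={B,C,H} → run C
t=12: ready={B,C,H} → run C
t=13: ready={B,C,H} → run C
t=14: ready={B,H} → run B
t=15: ready={B,H} → run B
t=16: ready={B,H} → run B
t=17: ready={B,H} → run B
t=18: ready={H} → run H
t=19: ready={H} → run H
t=20: (idle)
t=21: (idle)
t=22: (idle)
t=23: (idle)

context switches = 5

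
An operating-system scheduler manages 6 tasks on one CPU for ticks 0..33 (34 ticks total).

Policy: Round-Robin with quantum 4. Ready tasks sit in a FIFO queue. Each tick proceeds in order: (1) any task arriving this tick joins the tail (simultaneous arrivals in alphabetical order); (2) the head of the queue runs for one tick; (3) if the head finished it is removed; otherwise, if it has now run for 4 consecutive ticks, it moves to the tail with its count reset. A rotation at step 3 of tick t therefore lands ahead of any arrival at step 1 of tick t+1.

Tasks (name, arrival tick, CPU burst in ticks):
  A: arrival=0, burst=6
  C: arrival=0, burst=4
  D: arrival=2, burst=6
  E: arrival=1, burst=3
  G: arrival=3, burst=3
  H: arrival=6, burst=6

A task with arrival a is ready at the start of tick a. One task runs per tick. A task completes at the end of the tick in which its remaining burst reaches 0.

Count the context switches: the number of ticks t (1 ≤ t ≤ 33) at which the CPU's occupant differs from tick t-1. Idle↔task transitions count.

context switches = 9

t=0: queue=[A,C] q_used=0 → run A
t=1: queue=[A,C,E] q_used=1 → run A
t=2: queue=[A,C,E,D] q_used=2 → run A
t=3: queue=[A,C,E,D,G] q_used=3 → run A
t=4: queue=[C,E,D,G,A] q_used=0 → run C
t=5: queue=[C,E,D,G,A] q_used=1 → run C
t=6: queue=[C,E,D,G,A,H] q_used=2 → run C
t=7: queue=[C,E,D,G,A,H] q_used=3 → run C
t=8: queue=[E,D,G,A,H] q_used=0 → run E
t=9: queue=[E,D,G,A,H] q_used=1 → run E
t=10: queue=[E,D,G,A,H] q_used=2 → run E
t=11: queue=[D,G,A,H] q_used=0 → run D
t=12: queue=[D,G,A,H] q_used=1 → run D
t=13: queue=[D,G,A,H] q_used=2 → run D
t=14: queue=[D,G,A,H] q_used=3 → run D
t=15: queue=[G,A,H,D] q_used=0 → run G
t=16: queue=[G,A,H,D] q_used=1 → run G
t=17: queue=[G,A,H,D] q_used=2 → run G
t=18: queue=[A,H,D] q_used=0 → run A
t=19: queue=[A,H,D] q_used=1 → run A
t=20: queue=[H,D] q_used=0 → run H
t=21: queue=[H,D] q_used=1 → run H
t=22: queue=[H,D] q_used=2 → run H
t=23: queue=[H,D] q_used=3 → run H
t=24: queue=[D,H] q_used=0 → run D
t=25: queue=[D,H] q_used=1 → run D
t=26: queue=[H] q_used=0 → run H
t=27: queue=[H] q_used=1 → run H
t=28: (idle)
t=29: (idle)
t=30: (idle)
t=31: (idle)
t=32: (idle)
t=33: (idle)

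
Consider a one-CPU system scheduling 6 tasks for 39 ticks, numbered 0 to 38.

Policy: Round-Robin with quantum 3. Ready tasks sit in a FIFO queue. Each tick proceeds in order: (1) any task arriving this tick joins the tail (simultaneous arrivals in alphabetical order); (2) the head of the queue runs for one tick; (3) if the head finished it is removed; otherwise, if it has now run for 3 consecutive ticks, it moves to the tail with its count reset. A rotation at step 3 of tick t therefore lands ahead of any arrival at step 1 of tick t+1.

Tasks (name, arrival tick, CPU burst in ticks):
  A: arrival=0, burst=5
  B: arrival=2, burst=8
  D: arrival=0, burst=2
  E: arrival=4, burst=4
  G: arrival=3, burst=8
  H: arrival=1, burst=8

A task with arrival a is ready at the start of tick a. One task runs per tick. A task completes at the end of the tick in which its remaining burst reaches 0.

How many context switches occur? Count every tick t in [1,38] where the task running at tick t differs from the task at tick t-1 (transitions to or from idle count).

t=0: queue=[A,D] q_used=0 → run A
t=1: queue=[A,D,H] q_used=1 → run A
t=2: queue=[A,D,H,B] q_used=2 → run A
t=3: queue=[D,H,B,A,G] q_used=0 → run D
t=4: queue=[D,H,B,A,G,E] q_used=1 → run D
t=5: queue=[H,B,A,G,E] q_used=0 → run H
t=6: queue=[H,B,A,G,E] q_used=1 → run H
t=7: queue=[H,B,A,G,E] q_used=2 → run H
t=8: queue=[B,A,G,E,H] q_used=0 → run B
t=9: queue=[B,A,G,E,H] q_used=1 → run B
t=10: queue=[B,A,G,E,H] q_used=2 → run B
t=11: queue=[A,G,E,H,B] q_used=0 → run A
t=12: queue=[A,G,E,H,B] q_used=1 → run A
t=13: queue=[G,E,H,B] q_used=0 → run G
t=14: queue=[G,E,H,B] q_used=1 → run G
t=15: queue=[G,E,H,B] q_used=2 → run G
t=16: queue=[E,H,B,G] q_used=0 → run E
t=17: queue=[E,H,B,G] q_used=1 → run E
t=18: queue=[E,H,B,G] q_used=2 → run E
t=19: queue=[H,B,G,E] q_used=0 → run H
t=20: queue=[H,B,G,E] q_used=1 → run H
t=21: queue=[H,B,G,E] q_used=2 → run H
t=22: queue=[B,G,E,H] q_used=0 → run B
t=23: queue=[B,G,E,H] q_used=1 → run B
t=24: queue=[B,G,E,H] q_used=2 → run B
t=25: queue=[G,E,H,B] q_used=0 → run G
t=26: queue=[G,E,H,B] q_used=1 → run G
t=27: queue=[G,E,H,B] q_used=2 → run G
t=28: queue=[E,H,B,G] q_used=0 → run E
t=29: queue=[H,B,G] q_used=0 → run H
t=30: queue=[H,B,G] q_used=1 → run H
t=31: queue=[B,G] q_used=0 → run B
t=32: queue=[B,G] q_used=1 → run B
t=33: queue=[G] q_used=0 → run G
t=34: queue=[G] q_used=1 → run G
t=35: (idle)
t=36: (idle)
t=37: (idle)
t=38: (idle)

context switches = 14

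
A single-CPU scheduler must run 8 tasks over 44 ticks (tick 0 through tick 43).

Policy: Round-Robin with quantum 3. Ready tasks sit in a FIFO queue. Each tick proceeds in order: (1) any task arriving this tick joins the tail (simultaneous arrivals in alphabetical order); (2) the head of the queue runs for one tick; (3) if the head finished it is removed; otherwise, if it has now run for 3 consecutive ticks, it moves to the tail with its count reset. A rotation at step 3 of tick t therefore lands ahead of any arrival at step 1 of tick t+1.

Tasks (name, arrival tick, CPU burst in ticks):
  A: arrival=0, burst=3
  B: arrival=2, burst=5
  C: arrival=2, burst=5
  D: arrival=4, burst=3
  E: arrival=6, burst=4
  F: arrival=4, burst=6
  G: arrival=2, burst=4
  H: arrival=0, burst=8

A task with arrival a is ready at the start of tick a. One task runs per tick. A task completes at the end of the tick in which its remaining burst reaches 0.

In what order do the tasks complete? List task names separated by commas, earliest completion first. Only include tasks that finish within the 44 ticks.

t=0: queue=[A,H] q_used=0 → run A
t=1: queue=[A,H] q_used=1 → run A
t=2: queue=[A,H,B,C,G] q_used=2 → run A
t=3: queue=[H,B,C,G] q_used=0 → run H
t=4: queue=[H,B,C,G,D,F] q_used=1 → run H
t=5: queue=[H,B,C,G,D,F] q_used=2 → run H
t=6: queue=[B,C,G,D,F,H,E] q_used=0 → run B
t=7: queue=[B,C,G,D,F,H,E] q_used=1 → run B
t=8: queue=[B,C,G,D,F,H,E] q_used=2 → run B
t=9: queue=[C,G,D,F,H,E,B] q_used=0 → run C
t=10: queue=[C,G,D,F,H,E,B] q_used=1 → run C
t=11: queue=[C,G,D,F,H,E,B] q_used=2 → run C
t=12: queue=[G,D,F,H,E,B,C] q_used=0 → run G
t=13: queue=[G,D,F,H,E,B,C] q_used=1 → run G
t=14: queue=[G,D,F,H,E,B,C] q_used=2 → run G
t=15: queue=[D,F,H,E,B,C,G] q_used=0 → run D
t=16: queue=[D,F,H,E,B,C,G] q_used=1 → run D
t=17: queue=[D,F,H,E,B,C,G] q_used=2 → run D
t=18: queue=[F,H,E,B,C,G] q_used=0 → run F
t=19: queue=[F,H,E,B,C,G] q_used=1 → run F
t=20: queue=[F,H,E,B,C,G] q_used=2 → run F
t=21: queue=[H,E,B,C,G,F] q_used=0 → run H
t=22: queue=[H,E,B,C,G,F] q_used=1 → run H
t=23: queue=[H,E,B,C,G,F] q_used=2 → run H
t=24: queue=[E,B,C,G,F,H] q_used=0 → run E
t=25: queue=[E,B,C,G,F,H] q_used=1 → run E
t=26: queue=[E,B,C,G,F,H] q_used=2 → run E
t=27: queue=[B,C,G,F,H,E] q_used=0 → run B
t=28: queue=[B,C,G,F,H,E] q_used=1 → run B
t=29: queue=[C,G,F,H,E] q_used=0 → run C
t=30: queue=[C,G,F,H,E] q_used=1 → run C
t=31: queue=[G,F,H,E] q_used=0 → run G
t=32: queue=[F,H,E] q_used=0 → run F
t=33: queue=[F,H,E] q_used=1 → run F
t=34: queue=[F,H,E] q_used=2 → run F
t=35: queue=[H,E] q_used=0 → run H
t=36: queue=[H,E] q_used=1 → run H
t=37: queue=[E] q_used=0 → run E
t=38: (idle)
t=39: (idle)
t=40: (idle)
t=41: (idle)
t=42: (idle)
t=43: (idle)

completion order = A, D, B, C, G, F, H, E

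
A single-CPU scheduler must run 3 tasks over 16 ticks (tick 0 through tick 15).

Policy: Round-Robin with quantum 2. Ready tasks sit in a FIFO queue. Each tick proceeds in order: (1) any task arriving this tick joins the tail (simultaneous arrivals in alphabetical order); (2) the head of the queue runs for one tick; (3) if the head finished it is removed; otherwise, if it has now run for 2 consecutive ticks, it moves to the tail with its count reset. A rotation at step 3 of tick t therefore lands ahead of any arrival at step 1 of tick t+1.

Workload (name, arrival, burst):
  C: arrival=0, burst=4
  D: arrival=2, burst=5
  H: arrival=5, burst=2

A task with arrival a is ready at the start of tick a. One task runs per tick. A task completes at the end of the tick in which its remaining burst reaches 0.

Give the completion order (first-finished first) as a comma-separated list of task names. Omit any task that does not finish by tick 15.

completion order = C, H, D

t=0: queue=[C] q_used=0 → run C
t=1: queue=[C] q_used=1 → run C
t=2: queue=[C,D] q_used=0 → run C
t=3: queue=[C,D] q_used=1 → run C
t=4: queue=[D] q_used=0 → run D
t=5: queue=[D,H] q_used=1 → run D
t=6: queue=[H,D] q_used=0 → run H
t=7: queue=[H,D] q_used=1 → run H
t=8: queue=[D] q_used=0 → run D
t=9: queue=[D] q_used=1 → run D
t=10: queue=[D] q_used=0 → run D
t=11: (idle)
t=12: (idle)
t=13: (idle)
t=14: (idle)
t=15: (idle)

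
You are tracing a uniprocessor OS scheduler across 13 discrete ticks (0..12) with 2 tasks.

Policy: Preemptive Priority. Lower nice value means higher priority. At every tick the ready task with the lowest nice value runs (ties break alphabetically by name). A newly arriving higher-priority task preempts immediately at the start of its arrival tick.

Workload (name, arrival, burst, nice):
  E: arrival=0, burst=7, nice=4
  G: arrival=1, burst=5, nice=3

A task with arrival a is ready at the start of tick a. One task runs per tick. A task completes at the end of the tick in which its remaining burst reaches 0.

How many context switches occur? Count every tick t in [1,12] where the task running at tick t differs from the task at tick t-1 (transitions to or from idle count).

context switches = 3

t=0: ready={E} → run E
t=1: ready={E,G} → run G
t=2: ready={E,G} → run G
t=3: ready={E,G} → run G
t=4: ready={E,G} → run G
t=5: ready={E,G} → run G
t=6: ready={E} → run E
t=7: ready={E} → run E
t=8: ready={E} → run E
t=9: ready={E} → run E
t=10: ready={E} → run E
t=11: ready={E} → run E
t=12: (idle)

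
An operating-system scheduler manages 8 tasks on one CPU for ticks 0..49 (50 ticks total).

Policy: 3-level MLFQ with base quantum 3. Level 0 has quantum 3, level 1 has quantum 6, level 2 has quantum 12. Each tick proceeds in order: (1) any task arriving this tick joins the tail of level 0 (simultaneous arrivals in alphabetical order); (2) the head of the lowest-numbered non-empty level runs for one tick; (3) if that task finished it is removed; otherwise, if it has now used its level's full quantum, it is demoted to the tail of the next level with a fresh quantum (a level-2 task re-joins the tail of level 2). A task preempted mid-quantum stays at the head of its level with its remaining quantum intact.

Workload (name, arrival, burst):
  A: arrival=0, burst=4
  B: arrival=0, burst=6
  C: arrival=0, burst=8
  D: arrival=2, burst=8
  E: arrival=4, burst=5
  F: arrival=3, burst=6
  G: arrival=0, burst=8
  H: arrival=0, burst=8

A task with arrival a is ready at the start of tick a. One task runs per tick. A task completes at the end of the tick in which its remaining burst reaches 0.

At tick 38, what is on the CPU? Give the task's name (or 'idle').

running at tick 38 = H

t=0: L0/L1/L2 = ABCGH/-/- → run A
t=1: L0/L1/L2 = ABCGH/-/- → run A
t=2: L0/L1/L2 = ABCGHD/-/- → run A
t=3: L0/L1/L2 = BCGHDF/A/- → run B
t=4: L0/L1/L2 = BCGHDFE/A/- → run B
t=5: L0/L1/L2 = BCGHDFE/A/- → run B
t=6: L0/L1/L2 = CGHDFE/AB/- → run C
t=7: L0/L1/L2 = CGHDFE/AB/- → run C
t=8: L0/L1/L2 = CGHDFE/AB/- → run C
t=9: L0/L1/L2 = GHDFE/ABC/- → run G
t=10: L0/L1/L2 = GHDFE/ABC/- → run G
t=11: L0/L1/L2 = GHDFE/ABC/- → run G
t=12: L0/L1/L2 = HDFE/ABCG/- → run H
t=13: L0/L1/L2 = HDFE/ABCG/- → run H
t=14: L0/L1/L2 = HDFE/ABCG/- → run H
t=15: L0/L1/L2 = DFE/ABCGH/- → run D
t=16: L0/L1/L2 = DFE/ABCGH/- → run D
t=17: L0/L1/L2 = DFE/ABCGH/- → run D
t=18: L0/L1/L2 = FE/ABCGHD/- → run F
t=19: L0/L1/L2 = FE/ABCGHD/- → run F
t=20: L0/L1/L2 = FE/ABCGHD/- → run F
t=21: L0/L1/L2 = E/ABCGHDF/- → run E
t=22: L0/L1/L2 = E/ABCGHDF/- → run E
t=23: L0/L1/L2 = E/ABCGHDF/- → run E
t=24: L0/L1/L2 = -/ABCGHDFE/- → run A
t=25: L0/L1/L2 = -/BCGHDFE/- → run B
t=26: L0/L1/L2 = -/BCGHDFE/- → run B
t=27: L0/L1/L2 = -/BCGHDFE/- → run B
t=28: L0/L1/L2 = -/CGHDFE/- → run C
t=29: L0/L1/L2 = -/CGHDFE/- → run C
t=30: L0/L1/L2 = -/CGHDFE/- → run C
t=31: L0/L1/L2 = -/CGHDFE/- → run C
t=32: L0/L1/L2 = -/CGHDFE/- → run C
t=33: L0/L1/L2 = -/GHDFE/- → run G
t=34: L0/L1/L2 = -/GHDFE/- → run G
t=35: L0/L1/L2 = -/GHDFE/- → run G
t=36: L0/L1/L2 = -/GHDFE/- → run G
t=37: L0/L1/L2 = -/GHDFE/- → run G
t=38: L0/L1/L2 = -/HDFE/- → run H
t=39: L0/L1/L2 = -/HDFE/- → run H
t=40: L0/L1/L2 = -/HDFE/- → run H
t=41: L0/L1/L2 = -/HDFE/- → run H
t=42: L0/L1/L2 = -/HDFE/- → run H
t=43: L0/L1/L2 = -/DFE/- → run D
t=44: L0/L1/L2 = -/DFE/- → run D
t=45: L0/L1/L2 = -/DFE/- → run D
t=46: L0/L1/L2 = -/DFE/- → run D
t=47: L0/L1/L2 = -/DFE/- → run D
t=48: L0/L1/L2 = -/FE/- → run F
t=49: L0/L1/L2 = -/FE/- → run F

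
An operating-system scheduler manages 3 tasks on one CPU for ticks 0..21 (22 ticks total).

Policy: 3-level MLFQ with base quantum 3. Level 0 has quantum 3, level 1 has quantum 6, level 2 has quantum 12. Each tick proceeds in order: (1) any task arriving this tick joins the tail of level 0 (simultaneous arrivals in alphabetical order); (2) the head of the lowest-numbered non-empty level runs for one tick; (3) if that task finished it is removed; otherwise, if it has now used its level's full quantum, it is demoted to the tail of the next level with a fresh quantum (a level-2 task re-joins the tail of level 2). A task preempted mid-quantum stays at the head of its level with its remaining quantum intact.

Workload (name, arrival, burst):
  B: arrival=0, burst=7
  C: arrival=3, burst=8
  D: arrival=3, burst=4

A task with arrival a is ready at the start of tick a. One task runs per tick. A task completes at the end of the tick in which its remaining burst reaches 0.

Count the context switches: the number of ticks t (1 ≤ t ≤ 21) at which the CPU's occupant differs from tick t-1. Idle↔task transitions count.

t=0: L0/L1/L2 = B/-/- → run B
t=1: L0/L1/L2 = B/-/- → run B
t=2: L0/L1/L2 = B/-/- → run B
t=3: L0/L1/L2 = CD/B/- → run C
t=4: L0/L1/L2 = CD/B/- → run C
t=5: L0/L1/L2 = CD/B/- → run C
t=6: L0/L1/L2 = D/BC/- → run D
t=7: L0/L1/L2 = D/BC/- → run D
t=8: L0/L1/L2 = D/BC/- → run D
t=9: L0/L1/L2 = -/BCD/- → run B
t=10: L0/L1/L2 = -/BCD/- → run B
t=11: L0/L1/L2 = -/BCD/- → run B
t=12: L0/L1/L2 = -/BCD/- → run B
t=13: L0/L1/L2 = -/CD/- → run C
t=14: L0/L1/L2 = -/CD/- → run C
t=15: L0/L1/L2 = -/CD/- → run C
t=16: L0/L1/L2 = -/CD/- → run C
t=17: L0/L1/L2 = -/CD/- → run C
t=18: L0/L1/L2 = -/D/- → run D
t=19: (idle)
t=20: (idle)
t=21: (idle)

context switches = 6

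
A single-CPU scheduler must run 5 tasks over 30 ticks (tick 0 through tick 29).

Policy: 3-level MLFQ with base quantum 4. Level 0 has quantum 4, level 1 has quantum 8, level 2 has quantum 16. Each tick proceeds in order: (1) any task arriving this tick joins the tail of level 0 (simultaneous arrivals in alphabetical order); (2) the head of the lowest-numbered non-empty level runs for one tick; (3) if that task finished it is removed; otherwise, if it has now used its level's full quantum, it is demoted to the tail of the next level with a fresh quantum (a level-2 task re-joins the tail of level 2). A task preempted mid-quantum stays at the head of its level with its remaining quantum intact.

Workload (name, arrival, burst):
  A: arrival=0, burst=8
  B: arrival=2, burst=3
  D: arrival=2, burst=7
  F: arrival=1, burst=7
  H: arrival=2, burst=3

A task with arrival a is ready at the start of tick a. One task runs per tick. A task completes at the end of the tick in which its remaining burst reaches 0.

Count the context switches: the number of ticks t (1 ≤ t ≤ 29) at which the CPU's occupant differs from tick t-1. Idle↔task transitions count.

t=0: L0/L1/L2 = A/-/- → run A
t=1: L0/L1/L2 = AF/-/- → run A
t=2: L0/L1/L2 = AFBDH/-/- → run A
t=3: L0/L1/L2 = AFBDH/-/- → run A
t=4: L0/L1/L2 = FBDH/A/- → run F
t=5: L0/L1/L2 = FBDH/A/- → run F
t=6: L0/L1/L2 = FBDH/A/- → run F
t=7: L0/L1/L2 = FBDH/A/- → run F
t=8: L0/L1/L2 = BDH/AF/- → run B
t=9: L0/L1/L2 = BDH/AF/- → run B
t=10: L0/L1/L2 = BDH/AF/- → run B
t=11: L0/L1/L2 = DH/AF/- → run D
t=12: L0/L1/L2 = DH/AF/- → run D
t=13: L0/L1/L2 = DH/AF/- → run D
t=14: L0/L1/L2 = DH/AF/- → run D
t=15: L0/L1/L2 = H/AFD/- → run H
t=16: L0/L1/L2 = H/AFD/- → run H
t=17: L0/L1/L2 = H/AFD/- → run H
t=18: L0/L1/L2 = -/AFD/- → run A
t=19: L0/L1/L2 = -/AFD/- → run A
t=20: L0/L1/L2 = -/AFD/- → run A
t=21: L0/L1/L2 = -/AFD/- → run A
t=22: L0/L1/L2 = -/FD/- → run F
t=23: L0/L1/L2 = -/FD/- → run F
t=24: L0/L1/L2 = -/FD/- → run F
t=25: L0/L1/L2 = -/D/- → run D
t=26: L0/L1/L2 = -/D/- → run D
t=27: L0/L1/L2 = -/D/- → run D
t=28: (idle)
t=29: (idle)

context switches = 8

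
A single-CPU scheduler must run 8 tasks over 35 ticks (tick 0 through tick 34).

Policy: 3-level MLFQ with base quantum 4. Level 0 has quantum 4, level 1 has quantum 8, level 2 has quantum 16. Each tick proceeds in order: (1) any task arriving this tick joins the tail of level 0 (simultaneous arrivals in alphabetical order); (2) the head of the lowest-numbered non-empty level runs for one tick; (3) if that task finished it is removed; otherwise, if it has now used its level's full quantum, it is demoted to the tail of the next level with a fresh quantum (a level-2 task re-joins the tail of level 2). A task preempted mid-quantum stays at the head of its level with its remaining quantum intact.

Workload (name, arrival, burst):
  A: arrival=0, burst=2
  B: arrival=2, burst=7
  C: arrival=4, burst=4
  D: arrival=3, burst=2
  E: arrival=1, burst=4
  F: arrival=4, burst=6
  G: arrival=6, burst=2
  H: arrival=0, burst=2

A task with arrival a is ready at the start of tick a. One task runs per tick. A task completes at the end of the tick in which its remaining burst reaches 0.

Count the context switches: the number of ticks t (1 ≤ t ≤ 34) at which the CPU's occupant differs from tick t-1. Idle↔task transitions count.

context switches = 10

t=0: L0/L1/L2 = AH/-/- → run A
t=1: L0/L1/L2 = AHE/-/- → run A
t=2: L0/L1/L2 = HEB/-/- → run H
t=3: L0/L1/L2 = HEBD/-/- → run H
t=4: L0/L1/L2 = EBDCF/-/- → run E
t=5: L0/L1/L2 = EBDCF/-/- → run E
t=6: L0/L1/L2 = EBDCFG/-/- → run E
t=7: L0/L1/L2 = EBDCFG/-/- → run E
t=8: L0/L1/L2 = BDCFG/-/- → run B
t=9: L0/L1/L2 = BDCFG/-/- → run B
t=10: L0/L1/L2 = BDCFG/-/- → run B
t=11: L0/L1/L2 = BDCFG/-/- → run B
t=12: L0/L1/L2 = DCFG/B/- → run D
t=13: L0/L1/L2 = DCFG/B/- → run D
t=14: L0/L1/L2 = CFG/B/- → run C
t=15: L0/L1/L2 = CFG/B/- → run C
t=16: L0/L1/L2 = CFG/B/- → run C
t=17: L0/L1/L2 = CFG/B/- → run C
t=18: L0/L1/L2 = FG/B/- → run F
t=19: L0/L1/L2 = FG/B/- → run F
t=20: L0/L1/L2 = FG/B/- → run F
t=21: L0/L1/L2 = FG/B/- → run F
t=22: L0/L1/L2 = G/BF/- → run G
t=23: L0/L1/L2 = G/BF/- → run G
t=24: L0/L1/L2 = -/BF/- → run B
t=25: L0/L1/L2 = -/BF/- → run B
t=26: L0/L1/L2 = -/BF/- → run B
t=27: L0/L1/L2 = -/F/- → run F
t=28: L0/L1/L2 = -/F/- → run F
t=29: (idle)
t=30: (idle)
t=31: (idle)
t=32: (idle)
t=33: (idle)
t=34: (idle)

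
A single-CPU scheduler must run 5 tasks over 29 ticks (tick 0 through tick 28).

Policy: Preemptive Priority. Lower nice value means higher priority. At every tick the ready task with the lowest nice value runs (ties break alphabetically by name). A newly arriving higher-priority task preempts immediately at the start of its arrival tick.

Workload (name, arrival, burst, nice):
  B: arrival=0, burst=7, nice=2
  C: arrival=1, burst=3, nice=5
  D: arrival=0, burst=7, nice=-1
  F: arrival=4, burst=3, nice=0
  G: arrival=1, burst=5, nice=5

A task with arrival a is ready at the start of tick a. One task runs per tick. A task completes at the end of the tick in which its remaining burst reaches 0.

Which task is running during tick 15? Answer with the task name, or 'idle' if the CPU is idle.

running at tick 15 = B

t=0: ready={B,D} → run D
t=1: ready={B,C,D,G} → run D
t=2: ready={B,C,D,G} → run D
t=3: ready={B,C,D,G} → run D
t=4: ready={B,C,D,F,G} → run D
t=5: ready={B,C,D,F,G} → run D
t=6: ready={B,C,D,F,G} → run D
t=7: ready={B,C,F,G} → run F
t=8: ready={B,C,F,G} → run F
t=9: ready={B,C,F,G} → run F
t=10: ready={B,C,G} → run B
t=11: ready={B,C,G} → run B
t=12: ready={B,C,G} → run B
t=13: ready={B,C,G} → run B
t=14: ready={B,C,G} → run B
t=15: ready={B,C,G} → run B
t=16: ready={B,C,G} → run B
t=17: ready={C,G} → run C
t=18: ready={C,G} → run C
t=19: ready={C,G} → run C
t=20: ready={G} → run G
t=21: ready={G} → run G
t=22: ready={G} → run G
t=23: ready={G} → run G
t=24: ready={G} → run G
t=25: (idle)
t=26: (idle)
t=27: (idle)
t=28: (idle)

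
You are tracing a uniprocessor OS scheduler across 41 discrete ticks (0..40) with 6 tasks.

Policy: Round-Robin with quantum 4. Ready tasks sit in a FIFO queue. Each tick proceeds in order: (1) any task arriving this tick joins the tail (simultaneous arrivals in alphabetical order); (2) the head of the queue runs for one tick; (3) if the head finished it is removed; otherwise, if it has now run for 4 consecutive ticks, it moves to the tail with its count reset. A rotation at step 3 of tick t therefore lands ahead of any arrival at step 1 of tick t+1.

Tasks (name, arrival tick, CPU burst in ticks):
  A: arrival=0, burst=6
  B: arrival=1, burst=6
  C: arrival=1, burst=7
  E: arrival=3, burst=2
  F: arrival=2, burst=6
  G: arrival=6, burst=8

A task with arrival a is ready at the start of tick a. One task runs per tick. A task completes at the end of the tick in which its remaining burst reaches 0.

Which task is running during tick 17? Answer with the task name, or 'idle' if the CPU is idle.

running at tick 17 = E

t=0: queue=[A] q_used=0 → run A
t=1: queue=[A,B,C] q_used=1 → run A
t=2: queue=[A,B,C,F] q_used=2 → run A
t=3: queue=[A,B,C,F,E] q_used=3 → run A
t=4: queue=[B,C,F,E,A] q_used=0 → run B
t=5: queue=[B,C,F,E,A] q_used=1 → run B
t=6: queue=[B,C,F,E,A,G] q_used=2 → run B
t=7: queue=[B,C,F,E,A,G] q_used=3 → run B
t=8: queue=[C,F,E,A,G,B] q_used=0 → run C
t=9: queue=[C,F,E,A,G,B] q_used=1 → run C
t=10: queue=[C,F,E,A,G,B] q_used=2 → run C
t=11: queue=[C,F,E,A,G,B] q_used=3 → run C
t=12: queue=[F,E,A,G,B,C] q_used=0 → run F
t=13: queue=[F,E,A,G,B,C] q_used=1 → run F
t=14: queue=[F,E,A,G,B,C] q_used=2 → run F
t=15: queue=[F,E,A,G,B,C] q_used=3 → run F
t=16: queue=[E,A,G,B,C,F] q_used=0 → run E
t=17: queue=[E,A,G,B,C,F] q_used=1 → run E
t=18: queue=[A,G,B,C,F] q_used=0 → run A
t=19: queue=[A,G,B,C,F] q_used=1 → run A
t=20: queue=[G,B,C,F] q_used=0 → run G
t=21: queue=[G,B,C,F] q_used=1 → run G
t=22: queue=[G,B,C,F] q_used=2 → run G
t=23: queue=[G,B,C,F] q_used=3 → run G
t=24: queue=[B,C,F,G] q_used=0 → run B
t=25: queue=[B,C,F,G] q_used=1 → run B
t=26: queue=[C,F,G] q_used=0 → run C
t=27: queue=[C,F,G] q_used=1 → run C
t=28: queue=[C,F,G] q_used=2 → run C
t=29: queue=[F,G] q_used=0 → run F
t=30: queue=[F,G] q_used=1 → run F
t=31: queue=[G] q_used=0 → run G
t=32: queue=[G] q_used=1 → run G
t=33: queue=[G] q_used=2 → run G
t=34: queue=[G] q_used=3 → run G
t=35: (idle)
t=36: (idle)
t=37: (idle)
t=38: (idle)
t=39: (idle)
t=40: (idle)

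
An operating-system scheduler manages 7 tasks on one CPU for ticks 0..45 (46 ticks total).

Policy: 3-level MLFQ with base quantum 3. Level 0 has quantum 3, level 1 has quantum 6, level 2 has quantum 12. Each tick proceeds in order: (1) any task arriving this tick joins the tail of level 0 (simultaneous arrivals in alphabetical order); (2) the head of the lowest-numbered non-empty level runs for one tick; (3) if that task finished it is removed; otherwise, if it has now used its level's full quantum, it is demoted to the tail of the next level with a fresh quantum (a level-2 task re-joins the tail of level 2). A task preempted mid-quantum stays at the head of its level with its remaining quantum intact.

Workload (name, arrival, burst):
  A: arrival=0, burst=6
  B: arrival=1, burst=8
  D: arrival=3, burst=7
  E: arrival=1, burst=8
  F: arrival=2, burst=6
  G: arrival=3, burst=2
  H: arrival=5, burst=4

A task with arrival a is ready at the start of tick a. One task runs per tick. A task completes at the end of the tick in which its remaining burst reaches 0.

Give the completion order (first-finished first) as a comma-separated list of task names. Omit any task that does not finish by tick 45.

completion order = G, A, B, E, F, D, H

t=0: L0/L1/L2 = A/-/- → run A
t=1: L0/L1/L2 = ABE/-/- → run A
t=2: L0/L1/L2 = ABEF/-/- → run A
t=3: L0/L1/L2 = BEFDG/A/- → run B
t=4: L0/L1/L2 = BEFDG/A/- → run B
t=5: L0/L1/L2 = BEFDGH/A/- → run B
t=6: L0/L1/L2 = EFDGH/AB/- → run E
t=7: L0/L1/L2 = EFDGH/AB/- → run E
t=8: L0/L1/L2 = EFDGH/AB/- → run E
t=9: L0/L1/L2 = FDGH/ABE/- → run F
t=10: L0/L1/L2 = FDGH/ABE/- → run F
t=11: L0/L1/L2 = FDGH/ABE/- → run F
t=12: L0/L1/L2 = DGH/ABEF/- → run D
t=13: L0/L1/L2 = DGH/ABEF/- → run D
t=14: L0/L1/L2 = DGH/ABEF/- → run D
t=15: L0/L1/L2 = GH/ABEFD/- → run G
t=16: L0/L1/L2 = GH/ABEFD/- → run G
t=17: L0/L1/L2 = H/ABEFD/- → run H
t=18: L0/L1/L2 = H/ABEFD/- → run H
t=19: L0/L1/L2 = H/ABEFD/- → run H
t=20: L0/L1/L2 = -/ABEFDH/- → run A
t=21: L0/L1/L2 = -/ABEFDH/- → run A
t=22: L0/L1/L2 = -/ABEFDH/- → run A
t=23: L0/L1/L2 = -/BEFDH/- → run B
t=24: L0/L1/L2 = -/BEFDH/- → run B
t=25: L0/L1/L2 = -/BEFDH/- → run B
t=26: L0/L1/L2 = -/BEFDH/- → run B
t=27: L0/L1/L2 = -/BEFDH/- → run B
t=28: L0/L1/L2 = -/EFDH/- → run E
t=29: L0/L1/L2 = -/EFDH/- → run E
t=30: L0/L1/L2 = -/EFDH/- → run E
t=31: L0/L1/L2 = -/EFDH/- → run E
t=32: L0/L1/L2 = -/EFDH/- → run E
t=33: L0/L1/L2 = -/FDH/- → run F
t=34: L0/L1/L2 = -/FDH/- → run F
t=35: L0/L1/L2 = -/FDH/- → run F
t=36: L0/L1/L2 = -/DH/- → run D
t=37: L0/L1/L2 = -/DH/- → run D
t=38: L0/L1/L2 = -/DH/- → run D
t=39: L0/L1/L2 = -/DH/- → run D
t=40: L0/L1/L2 = -/H/- → run H
t=41: (idle)
t=42: (idle)
t=43: (idle)
t=44: (idle)
t=45: (idle)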